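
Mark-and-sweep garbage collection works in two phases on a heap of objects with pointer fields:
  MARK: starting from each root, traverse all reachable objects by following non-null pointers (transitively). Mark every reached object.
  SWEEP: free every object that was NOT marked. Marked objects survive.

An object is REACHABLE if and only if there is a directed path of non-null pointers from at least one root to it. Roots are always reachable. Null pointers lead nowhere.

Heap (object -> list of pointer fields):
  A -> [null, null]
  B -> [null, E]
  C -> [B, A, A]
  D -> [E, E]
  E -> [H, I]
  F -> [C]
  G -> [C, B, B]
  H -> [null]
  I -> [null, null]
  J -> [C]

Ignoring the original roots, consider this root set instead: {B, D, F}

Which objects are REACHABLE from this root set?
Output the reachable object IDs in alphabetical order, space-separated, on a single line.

Roots: B D F
Mark B: refs=null E, marked=B
Mark D: refs=E E, marked=B D
Mark F: refs=C, marked=B D F
Mark E: refs=H I, marked=B D E F
Mark C: refs=B A A, marked=B C D E F
Mark H: refs=null, marked=B C D E F H
Mark I: refs=null null, marked=B C D E F H I
Mark A: refs=null null, marked=A B C D E F H I
Unmarked (collected): G J

Answer: A B C D E F H I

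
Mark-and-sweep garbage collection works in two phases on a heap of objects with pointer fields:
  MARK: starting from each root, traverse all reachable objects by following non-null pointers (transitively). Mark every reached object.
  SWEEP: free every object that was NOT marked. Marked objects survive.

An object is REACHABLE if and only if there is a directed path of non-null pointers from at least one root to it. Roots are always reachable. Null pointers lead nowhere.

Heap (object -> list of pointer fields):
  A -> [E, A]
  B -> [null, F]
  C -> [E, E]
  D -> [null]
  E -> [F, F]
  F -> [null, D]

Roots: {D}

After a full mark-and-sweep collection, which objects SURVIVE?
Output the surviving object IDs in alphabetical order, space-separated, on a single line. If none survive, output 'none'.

Answer: D

Derivation:
Roots: D
Mark D: refs=null, marked=D
Unmarked (collected): A B C E F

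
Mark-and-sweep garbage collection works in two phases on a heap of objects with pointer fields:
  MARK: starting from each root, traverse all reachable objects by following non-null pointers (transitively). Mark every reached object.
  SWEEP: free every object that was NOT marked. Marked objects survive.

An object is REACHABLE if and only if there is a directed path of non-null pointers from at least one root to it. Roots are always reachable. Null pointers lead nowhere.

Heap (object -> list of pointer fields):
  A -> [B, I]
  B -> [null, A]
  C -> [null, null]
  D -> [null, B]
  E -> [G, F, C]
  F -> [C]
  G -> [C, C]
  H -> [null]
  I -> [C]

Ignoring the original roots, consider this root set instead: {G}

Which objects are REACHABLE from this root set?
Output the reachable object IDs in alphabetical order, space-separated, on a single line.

Answer: C G

Derivation:
Roots: G
Mark G: refs=C C, marked=G
Mark C: refs=null null, marked=C G
Unmarked (collected): A B D E F H I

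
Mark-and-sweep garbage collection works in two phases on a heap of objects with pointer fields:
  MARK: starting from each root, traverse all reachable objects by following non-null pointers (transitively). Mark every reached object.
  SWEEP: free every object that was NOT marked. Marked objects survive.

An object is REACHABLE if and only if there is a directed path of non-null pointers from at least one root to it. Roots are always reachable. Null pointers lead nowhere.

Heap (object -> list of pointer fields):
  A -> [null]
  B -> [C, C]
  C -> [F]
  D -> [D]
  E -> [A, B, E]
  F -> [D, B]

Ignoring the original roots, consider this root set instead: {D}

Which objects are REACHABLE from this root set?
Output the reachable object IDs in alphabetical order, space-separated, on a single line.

Answer: D

Derivation:
Roots: D
Mark D: refs=D, marked=D
Unmarked (collected): A B C E F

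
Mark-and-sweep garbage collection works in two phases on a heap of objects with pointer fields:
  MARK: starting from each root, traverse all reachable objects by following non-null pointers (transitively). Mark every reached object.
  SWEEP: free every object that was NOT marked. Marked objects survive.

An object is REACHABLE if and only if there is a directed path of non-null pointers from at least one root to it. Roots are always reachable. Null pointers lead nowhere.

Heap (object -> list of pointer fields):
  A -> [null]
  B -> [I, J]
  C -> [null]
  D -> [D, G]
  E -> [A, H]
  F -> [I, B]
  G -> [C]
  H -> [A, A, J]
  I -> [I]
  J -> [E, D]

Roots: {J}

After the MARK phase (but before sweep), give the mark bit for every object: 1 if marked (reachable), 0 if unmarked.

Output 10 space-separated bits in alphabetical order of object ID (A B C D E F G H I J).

Roots: J
Mark J: refs=E D, marked=J
Mark E: refs=A H, marked=E J
Mark D: refs=D G, marked=D E J
Mark A: refs=null, marked=A D E J
Mark H: refs=A A J, marked=A D E H J
Mark G: refs=C, marked=A D E G H J
Mark C: refs=null, marked=A C D E G H J
Unmarked (collected): B F I

Answer: 1 0 1 1 1 0 1 1 0 1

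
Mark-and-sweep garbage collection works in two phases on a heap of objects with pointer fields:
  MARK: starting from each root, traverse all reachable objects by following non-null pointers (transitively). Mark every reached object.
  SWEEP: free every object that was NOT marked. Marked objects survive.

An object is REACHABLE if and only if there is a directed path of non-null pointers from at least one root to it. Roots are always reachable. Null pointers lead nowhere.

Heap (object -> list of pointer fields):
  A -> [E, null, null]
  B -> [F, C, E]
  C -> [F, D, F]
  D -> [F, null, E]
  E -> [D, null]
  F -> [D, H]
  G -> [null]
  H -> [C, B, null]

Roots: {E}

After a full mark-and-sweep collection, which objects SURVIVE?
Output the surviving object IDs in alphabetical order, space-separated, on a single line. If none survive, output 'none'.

Roots: E
Mark E: refs=D null, marked=E
Mark D: refs=F null E, marked=D E
Mark F: refs=D H, marked=D E F
Mark H: refs=C B null, marked=D E F H
Mark C: refs=F D F, marked=C D E F H
Mark B: refs=F C E, marked=B C D E F H
Unmarked (collected): A G

Answer: B C D E F H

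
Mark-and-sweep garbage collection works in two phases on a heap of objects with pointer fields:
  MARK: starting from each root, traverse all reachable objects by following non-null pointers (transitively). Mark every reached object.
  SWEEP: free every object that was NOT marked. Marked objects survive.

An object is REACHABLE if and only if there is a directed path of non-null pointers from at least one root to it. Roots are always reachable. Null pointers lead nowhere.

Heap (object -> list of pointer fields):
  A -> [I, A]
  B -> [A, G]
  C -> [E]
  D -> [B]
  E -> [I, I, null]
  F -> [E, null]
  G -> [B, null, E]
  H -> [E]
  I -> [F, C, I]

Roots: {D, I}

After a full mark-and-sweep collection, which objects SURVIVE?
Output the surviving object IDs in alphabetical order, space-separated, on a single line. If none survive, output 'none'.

Roots: D I
Mark D: refs=B, marked=D
Mark I: refs=F C I, marked=D I
Mark B: refs=A G, marked=B D I
Mark F: refs=E null, marked=B D F I
Mark C: refs=E, marked=B C D F I
Mark A: refs=I A, marked=A B C D F I
Mark G: refs=B null E, marked=A B C D F G I
Mark E: refs=I I null, marked=A B C D E F G I
Unmarked (collected): H

Answer: A B C D E F G I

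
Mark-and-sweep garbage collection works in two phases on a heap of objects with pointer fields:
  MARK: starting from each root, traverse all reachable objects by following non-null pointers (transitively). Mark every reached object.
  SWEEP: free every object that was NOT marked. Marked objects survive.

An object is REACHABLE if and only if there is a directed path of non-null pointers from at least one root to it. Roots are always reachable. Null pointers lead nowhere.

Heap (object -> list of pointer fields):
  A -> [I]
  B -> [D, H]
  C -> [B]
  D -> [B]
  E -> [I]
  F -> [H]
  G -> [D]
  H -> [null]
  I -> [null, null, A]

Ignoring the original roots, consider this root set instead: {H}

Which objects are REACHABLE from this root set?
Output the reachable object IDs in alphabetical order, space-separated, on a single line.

Answer: H

Derivation:
Roots: H
Mark H: refs=null, marked=H
Unmarked (collected): A B C D E F G I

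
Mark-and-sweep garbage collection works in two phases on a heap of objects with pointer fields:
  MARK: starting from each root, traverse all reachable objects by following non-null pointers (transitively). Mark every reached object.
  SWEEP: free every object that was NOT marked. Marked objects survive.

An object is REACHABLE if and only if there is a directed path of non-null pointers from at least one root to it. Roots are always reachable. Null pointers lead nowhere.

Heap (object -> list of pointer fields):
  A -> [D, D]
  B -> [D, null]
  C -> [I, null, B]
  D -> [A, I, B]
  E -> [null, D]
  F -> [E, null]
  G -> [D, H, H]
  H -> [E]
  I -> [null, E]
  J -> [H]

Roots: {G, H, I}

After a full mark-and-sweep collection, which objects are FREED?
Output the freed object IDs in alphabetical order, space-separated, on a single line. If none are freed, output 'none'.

Roots: G H I
Mark G: refs=D H H, marked=G
Mark H: refs=E, marked=G H
Mark I: refs=null E, marked=G H I
Mark D: refs=A I B, marked=D G H I
Mark E: refs=null D, marked=D E G H I
Mark A: refs=D D, marked=A D E G H I
Mark B: refs=D null, marked=A B D E G H I
Unmarked (collected): C F J

Answer: C F J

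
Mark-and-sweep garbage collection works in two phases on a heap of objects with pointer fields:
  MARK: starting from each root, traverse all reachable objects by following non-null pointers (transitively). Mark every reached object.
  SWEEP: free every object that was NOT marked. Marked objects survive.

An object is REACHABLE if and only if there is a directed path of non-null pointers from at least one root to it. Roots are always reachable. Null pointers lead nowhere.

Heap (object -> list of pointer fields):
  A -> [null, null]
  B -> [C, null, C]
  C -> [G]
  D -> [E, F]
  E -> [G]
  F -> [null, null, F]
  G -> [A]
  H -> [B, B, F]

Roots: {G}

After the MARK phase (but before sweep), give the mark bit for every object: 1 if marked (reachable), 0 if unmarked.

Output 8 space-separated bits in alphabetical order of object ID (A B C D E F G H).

Answer: 1 0 0 0 0 0 1 0

Derivation:
Roots: G
Mark G: refs=A, marked=G
Mark A: refs=null null, marked=A G
Unmarked (collected): B C D E F H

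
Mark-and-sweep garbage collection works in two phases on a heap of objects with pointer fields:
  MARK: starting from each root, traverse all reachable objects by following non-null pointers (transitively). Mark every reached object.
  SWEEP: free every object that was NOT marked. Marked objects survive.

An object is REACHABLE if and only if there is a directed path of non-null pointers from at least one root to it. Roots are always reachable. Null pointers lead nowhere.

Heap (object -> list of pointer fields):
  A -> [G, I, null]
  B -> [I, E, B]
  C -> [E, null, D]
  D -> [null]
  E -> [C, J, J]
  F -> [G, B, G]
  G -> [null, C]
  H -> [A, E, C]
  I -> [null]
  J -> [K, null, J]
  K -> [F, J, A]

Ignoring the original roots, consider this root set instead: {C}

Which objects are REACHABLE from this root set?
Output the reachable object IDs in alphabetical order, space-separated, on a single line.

Answer: A B C D E F G I J K

Derivation:
Roots: C
Mark C: refs=E null D, marked=C
Mark E: refs=C J J, marked=C E
Mark D: refs=null, marked=C D E
Mark J: refs=K null J, marked=C D E J
Mark K: refs=F J A, marked=C D E J K
Mark F: refs=G B G, marked=C D E F J K
Mark A: refs=G I null, marked=A C D E F J K
Mark G: refs=null C, marked=A C D E F G J K
Mark B: refs=I E B, marked=A B C D E F G J K
Mark I: refs=null, marked=A B C D E F G I J K
Unmarked (collected): H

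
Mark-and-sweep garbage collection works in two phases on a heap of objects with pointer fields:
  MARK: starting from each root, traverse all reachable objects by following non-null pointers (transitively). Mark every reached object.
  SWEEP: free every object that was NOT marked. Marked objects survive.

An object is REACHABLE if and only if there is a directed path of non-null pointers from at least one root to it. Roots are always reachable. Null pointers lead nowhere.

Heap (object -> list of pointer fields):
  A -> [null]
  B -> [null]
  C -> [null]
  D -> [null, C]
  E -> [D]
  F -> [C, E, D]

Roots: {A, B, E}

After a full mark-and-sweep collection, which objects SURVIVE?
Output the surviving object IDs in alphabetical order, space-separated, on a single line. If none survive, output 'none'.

Roots: A B E
Mark A: refs=null, marked=A
Mark B: refs=null, marked=A B
Mark E: refs=D, marked=A B E
Mark D: refs=null C, marked=A B D E
Mark C: refs=null, marked=A B C D E
Unmarked (collected): F

Answer: A B C D E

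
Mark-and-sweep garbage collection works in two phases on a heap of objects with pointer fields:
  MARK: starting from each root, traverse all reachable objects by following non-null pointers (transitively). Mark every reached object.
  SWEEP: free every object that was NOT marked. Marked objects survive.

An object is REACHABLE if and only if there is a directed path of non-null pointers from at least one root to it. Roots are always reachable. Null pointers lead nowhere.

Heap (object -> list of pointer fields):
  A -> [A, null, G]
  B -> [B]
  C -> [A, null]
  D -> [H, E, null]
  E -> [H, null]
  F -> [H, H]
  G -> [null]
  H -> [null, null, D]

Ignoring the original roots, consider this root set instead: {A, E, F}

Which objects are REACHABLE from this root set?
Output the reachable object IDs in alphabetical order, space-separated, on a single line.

Roots: A E F
Mark A: refs=A null G, marked=A
Mark E: refs=H null, marked=A E
Mark F: refs=H H, marked=A E F
Mark G: refs=null, marked=A E F G
Mark H: refs=null null D, marked=A E F G H
Mark D: refs=H E null, marked=A D E F G H
Unmarked (collected): B C

Answer: A D E F G H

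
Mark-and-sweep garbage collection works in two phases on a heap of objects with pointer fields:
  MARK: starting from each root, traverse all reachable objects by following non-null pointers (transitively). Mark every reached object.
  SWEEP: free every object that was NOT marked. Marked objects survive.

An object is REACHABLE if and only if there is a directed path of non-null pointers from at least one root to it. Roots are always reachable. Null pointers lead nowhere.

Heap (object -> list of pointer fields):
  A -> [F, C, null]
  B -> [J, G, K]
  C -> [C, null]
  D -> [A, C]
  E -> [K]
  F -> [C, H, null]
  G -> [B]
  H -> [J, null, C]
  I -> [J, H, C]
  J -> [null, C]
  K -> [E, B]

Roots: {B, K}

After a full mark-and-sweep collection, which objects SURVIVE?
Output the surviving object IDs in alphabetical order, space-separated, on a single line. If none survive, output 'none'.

Answer: B C E G J K

Derivation:
Roots: B K
Mark B: refs=J G K, marked=B
Mark K: refs=E B, marked=B K
Mark J: refs=null C, marked=B J K
Mark G: refs=B, marked=B G J K
Mark E: refs=K, marked=B E G J K
Mark C: refs=C null, marked=B C E G J K
Unmarked (collected): A D F H I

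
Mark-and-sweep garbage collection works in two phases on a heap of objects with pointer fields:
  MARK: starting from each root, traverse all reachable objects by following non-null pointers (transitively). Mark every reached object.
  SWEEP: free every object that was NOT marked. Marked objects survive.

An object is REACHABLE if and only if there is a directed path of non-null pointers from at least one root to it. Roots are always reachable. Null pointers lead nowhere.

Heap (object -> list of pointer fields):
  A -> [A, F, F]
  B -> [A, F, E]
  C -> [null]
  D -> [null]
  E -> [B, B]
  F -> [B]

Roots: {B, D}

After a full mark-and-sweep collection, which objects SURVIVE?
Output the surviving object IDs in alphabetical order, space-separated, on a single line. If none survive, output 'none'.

Roots: B D
Mark B: refs=A F E, marked=B
Mark D: refs=null, marked=B D
Mark A: refs=A F F, marked=A B D
Mark F: refs=B, marked=A B D F
Mark E: refs=B B, marked=A B D E F
Unmarked (collected): C

Answer: A B D E F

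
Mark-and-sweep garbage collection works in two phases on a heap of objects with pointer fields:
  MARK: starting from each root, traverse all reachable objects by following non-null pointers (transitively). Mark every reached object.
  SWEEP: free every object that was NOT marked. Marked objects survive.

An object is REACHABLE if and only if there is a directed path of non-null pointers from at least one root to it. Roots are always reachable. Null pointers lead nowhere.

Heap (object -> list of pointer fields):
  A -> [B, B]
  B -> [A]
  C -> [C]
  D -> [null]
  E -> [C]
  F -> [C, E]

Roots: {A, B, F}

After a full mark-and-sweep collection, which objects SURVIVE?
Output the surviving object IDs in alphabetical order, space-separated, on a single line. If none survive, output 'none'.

Answer: A B C E F

Derivation:
Roots: A B F
Mark A: refs=B B, marked=A
Mark B: refs=A, marked=A B
Mark F: refs=C E, marked=A B F
Mark C: refs=C, marked=A B C F
Mark E: refs=C, marked=A B C E F
Unmarked (collected): D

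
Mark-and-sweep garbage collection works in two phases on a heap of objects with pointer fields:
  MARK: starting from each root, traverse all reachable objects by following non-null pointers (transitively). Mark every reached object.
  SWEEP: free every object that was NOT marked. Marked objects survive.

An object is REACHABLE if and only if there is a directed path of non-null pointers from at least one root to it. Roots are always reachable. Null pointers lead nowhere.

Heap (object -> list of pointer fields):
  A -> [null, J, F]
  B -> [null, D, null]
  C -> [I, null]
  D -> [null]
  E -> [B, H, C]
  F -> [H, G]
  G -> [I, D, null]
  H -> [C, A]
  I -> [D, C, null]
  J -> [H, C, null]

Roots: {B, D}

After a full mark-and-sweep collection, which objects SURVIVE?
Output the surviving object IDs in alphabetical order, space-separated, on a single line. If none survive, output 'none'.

Answer: B D

Derivation:
Roots: B D
Mark B: refs=null D null, marked=B
Mark D: refs=null, marked=B D
Unmarked (collected): A C E F G H I J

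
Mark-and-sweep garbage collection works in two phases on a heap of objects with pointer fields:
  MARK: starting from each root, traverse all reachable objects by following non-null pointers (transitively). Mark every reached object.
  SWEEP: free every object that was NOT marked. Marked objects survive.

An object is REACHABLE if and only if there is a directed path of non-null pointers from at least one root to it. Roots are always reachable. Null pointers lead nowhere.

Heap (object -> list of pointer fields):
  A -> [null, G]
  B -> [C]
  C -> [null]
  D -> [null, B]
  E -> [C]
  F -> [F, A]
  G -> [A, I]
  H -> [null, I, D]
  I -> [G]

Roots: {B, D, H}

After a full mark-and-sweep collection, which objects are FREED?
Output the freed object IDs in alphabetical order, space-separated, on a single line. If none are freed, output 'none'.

Roots: B D H
Mark B: refs=C, marked=B
Mark D: refs=null B, marked=B D
Mark H: refs=null I D, marked=B D H
Mark C: refs=null, marked=B C D H
Mark I: refs=G, marked=B C D H I
Mark G: refs=A I, marked=B C D G H I
Mark A: refs=null G, marked=A B C D G H I
Unmarked (collected): E F

Answer: E F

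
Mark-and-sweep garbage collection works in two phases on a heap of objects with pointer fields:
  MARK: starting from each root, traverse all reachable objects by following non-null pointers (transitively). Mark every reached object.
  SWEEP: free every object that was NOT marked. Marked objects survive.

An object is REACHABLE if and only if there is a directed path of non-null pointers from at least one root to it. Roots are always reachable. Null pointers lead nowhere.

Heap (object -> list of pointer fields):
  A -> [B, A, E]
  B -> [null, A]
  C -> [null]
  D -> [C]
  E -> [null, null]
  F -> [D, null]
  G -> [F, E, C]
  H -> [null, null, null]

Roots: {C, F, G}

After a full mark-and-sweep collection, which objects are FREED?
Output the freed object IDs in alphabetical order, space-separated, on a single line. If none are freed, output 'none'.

Roots: C F G
Mark C: refs=null, marked=C
Mark F: refs=D null, marked=C F
Mark G: refs=F E C, marked=C F G
Mark D: refs=C, marked=C D F G
Mark E: refs=null null, marked=C D E F G
Unmarked (collected): A B H

Answer: A B H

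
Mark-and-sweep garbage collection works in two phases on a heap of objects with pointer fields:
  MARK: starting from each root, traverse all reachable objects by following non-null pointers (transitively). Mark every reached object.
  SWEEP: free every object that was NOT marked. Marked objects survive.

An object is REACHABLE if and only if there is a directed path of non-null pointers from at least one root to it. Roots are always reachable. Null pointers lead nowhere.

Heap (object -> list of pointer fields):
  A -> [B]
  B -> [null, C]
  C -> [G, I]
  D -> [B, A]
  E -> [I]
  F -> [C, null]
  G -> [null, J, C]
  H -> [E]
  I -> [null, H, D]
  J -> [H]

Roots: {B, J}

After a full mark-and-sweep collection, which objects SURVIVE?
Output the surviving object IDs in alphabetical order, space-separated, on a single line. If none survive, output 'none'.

Answer: A B C D E G H I J

Derivation:
Roots: B J
Mark B: refs=null C, marked=B
Mark J: refs=H, marked=B J
Mark C: refs=G I, marked=B C J
Mark H: refs=E, marked=B C H J
Mark G: refs=null J C, marked=B C G H J
Mark I: refs=null H D, marked=B C G H I J
Mark E: refs=I, marked=B C E G H I J
Mark D: refs=B A, marked=B C D E G H I J
Mark A: refs=B, marked=A B C D E G H I J
Unmarked (collected): F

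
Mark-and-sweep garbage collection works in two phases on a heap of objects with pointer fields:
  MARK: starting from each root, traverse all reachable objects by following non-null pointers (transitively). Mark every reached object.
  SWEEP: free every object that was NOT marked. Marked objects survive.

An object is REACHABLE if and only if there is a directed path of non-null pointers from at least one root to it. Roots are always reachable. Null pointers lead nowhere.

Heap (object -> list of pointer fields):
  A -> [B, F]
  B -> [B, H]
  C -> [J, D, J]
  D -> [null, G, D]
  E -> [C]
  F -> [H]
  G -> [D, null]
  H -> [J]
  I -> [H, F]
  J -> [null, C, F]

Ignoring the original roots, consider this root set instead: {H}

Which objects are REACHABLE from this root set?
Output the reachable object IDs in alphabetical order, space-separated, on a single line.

Roots: H
Mark H: refs=J, marked=H
Mark J: refs=null C F, marked=H J
Mark C: refs=J D J, marked=C H J
Mark F: refs=H, marked=C F H J
Mark D: refs=null G D, marked=C D F H J
Mark G: refs=D null, marked=C D F G H J
Unmarked (collected): A B E I

Answer: C D F G H J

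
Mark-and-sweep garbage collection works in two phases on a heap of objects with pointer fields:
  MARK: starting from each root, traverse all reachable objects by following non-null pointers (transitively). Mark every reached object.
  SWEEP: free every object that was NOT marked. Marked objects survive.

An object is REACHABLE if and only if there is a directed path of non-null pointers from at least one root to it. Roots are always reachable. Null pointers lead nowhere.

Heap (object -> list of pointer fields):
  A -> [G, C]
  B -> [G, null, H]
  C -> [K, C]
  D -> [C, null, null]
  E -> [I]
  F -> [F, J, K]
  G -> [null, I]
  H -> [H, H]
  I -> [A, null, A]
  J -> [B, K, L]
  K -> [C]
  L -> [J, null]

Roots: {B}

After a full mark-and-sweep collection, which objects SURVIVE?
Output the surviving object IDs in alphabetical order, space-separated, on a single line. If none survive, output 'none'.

Answer: A B C G H I K

Derivation:
Roots: B
Mark B: refs=G null H, marked=B
Mark G: refs=null I, marked=B G
Mark H: refs=H H, marked=B G H
Mark I: refs=A null A, marked=B G H I
Mark A: refs=G C, marked=A B G H I
Mark C: refs=K C, marked=A B C G H I
Mark K: refs=C, marked=A B C G H I K
Unmarked (collected): D E F J L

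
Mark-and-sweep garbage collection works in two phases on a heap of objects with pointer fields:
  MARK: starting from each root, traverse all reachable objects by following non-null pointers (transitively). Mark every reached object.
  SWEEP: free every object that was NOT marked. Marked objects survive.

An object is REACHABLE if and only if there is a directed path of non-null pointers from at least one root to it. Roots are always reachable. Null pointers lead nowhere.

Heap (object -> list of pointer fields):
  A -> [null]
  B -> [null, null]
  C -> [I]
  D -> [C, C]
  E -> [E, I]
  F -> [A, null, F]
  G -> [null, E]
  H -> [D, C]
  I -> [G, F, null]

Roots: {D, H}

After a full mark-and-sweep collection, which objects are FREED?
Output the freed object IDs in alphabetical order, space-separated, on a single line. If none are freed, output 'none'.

Answer: B

Derivation:
Roots: D H
Mark D: refs=C C, marked=D
Mark H: refs=D C, marked=D H
Mark C: refs=I, marked=C D H
Mark I: refs=G F null, marked=C D H I
Mark G: refs=null E, marked=C D G H I
Mark F: refs=A null F, marked=C D F G H I
Mark E: refs=E I, marked=C D E F G H I
Mark A: refs=null, marked=A C D E F G H I
Unmarked (collected): B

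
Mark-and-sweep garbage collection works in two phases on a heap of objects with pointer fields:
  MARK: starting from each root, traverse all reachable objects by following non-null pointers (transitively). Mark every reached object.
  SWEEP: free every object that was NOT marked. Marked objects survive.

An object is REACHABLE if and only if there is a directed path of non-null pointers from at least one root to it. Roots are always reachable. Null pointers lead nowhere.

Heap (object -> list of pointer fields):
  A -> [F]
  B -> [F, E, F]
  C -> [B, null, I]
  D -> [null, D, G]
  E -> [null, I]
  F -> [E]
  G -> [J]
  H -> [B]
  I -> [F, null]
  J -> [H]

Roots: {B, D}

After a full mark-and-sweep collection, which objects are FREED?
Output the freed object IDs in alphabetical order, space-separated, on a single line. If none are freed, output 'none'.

Roots: B D
Mark B: refs=F E F, marked=B
Mark D: refs=null D G, marked=B D
Mark F: refs=E, marked=B D F
Mark E: refs=null I, marked=B D E F
Mark G: refs=J, marked=B D E F G
Mark I: refs=F null, marked=B D E F G I
Mark J: refs=H, marked=B D E F G I J
Mark H: refs=B, marked=B D E F G H I J
Unmarked (collected): A C

Answer: A C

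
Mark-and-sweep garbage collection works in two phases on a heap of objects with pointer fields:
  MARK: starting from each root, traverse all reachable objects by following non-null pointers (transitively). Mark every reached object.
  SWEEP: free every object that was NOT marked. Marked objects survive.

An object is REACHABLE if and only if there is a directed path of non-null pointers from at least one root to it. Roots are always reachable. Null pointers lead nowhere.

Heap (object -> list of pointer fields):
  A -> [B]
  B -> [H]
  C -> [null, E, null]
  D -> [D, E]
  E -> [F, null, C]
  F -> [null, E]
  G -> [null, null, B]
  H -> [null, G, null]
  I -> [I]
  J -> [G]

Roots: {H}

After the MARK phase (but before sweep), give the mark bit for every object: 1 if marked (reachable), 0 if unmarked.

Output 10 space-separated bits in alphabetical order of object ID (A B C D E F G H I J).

Answer: 0 1 0 0 0 0 1 1 0 0

Derivation:
Roots: H
Mark H: refs=null G null, marked=H
Mark G: refs=null null B, marked=G H
Mark B: refs=H, marked=B G H
Unmarked (collected): A C D E F I J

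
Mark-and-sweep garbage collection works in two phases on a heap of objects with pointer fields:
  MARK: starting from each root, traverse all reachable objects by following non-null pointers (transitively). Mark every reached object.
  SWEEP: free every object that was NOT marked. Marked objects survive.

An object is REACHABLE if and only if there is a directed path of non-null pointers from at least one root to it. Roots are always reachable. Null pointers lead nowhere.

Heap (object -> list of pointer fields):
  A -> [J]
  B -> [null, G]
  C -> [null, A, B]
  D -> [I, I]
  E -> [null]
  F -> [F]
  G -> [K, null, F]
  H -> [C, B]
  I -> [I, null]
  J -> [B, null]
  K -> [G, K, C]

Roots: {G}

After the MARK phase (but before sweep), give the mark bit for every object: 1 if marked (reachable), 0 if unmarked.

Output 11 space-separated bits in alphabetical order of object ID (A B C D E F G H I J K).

Answer: 1 1 1 0 0 1 1 0 0 1 1

Derivation:
Roots: G
Mark G: refs=K null F, marked=G
Mark K: refs=G K C, marked=G K
Mark F: refs=F, marked=F G K
Mark C: refs=null A B, marked=C F G K
Mark A: refs=J, marked=A C F G K
Mark B: refs=null G, marked=A B C F G K
Mark J: refs=B null, marked=A B C F G J K
Unmarked (collected): D E H I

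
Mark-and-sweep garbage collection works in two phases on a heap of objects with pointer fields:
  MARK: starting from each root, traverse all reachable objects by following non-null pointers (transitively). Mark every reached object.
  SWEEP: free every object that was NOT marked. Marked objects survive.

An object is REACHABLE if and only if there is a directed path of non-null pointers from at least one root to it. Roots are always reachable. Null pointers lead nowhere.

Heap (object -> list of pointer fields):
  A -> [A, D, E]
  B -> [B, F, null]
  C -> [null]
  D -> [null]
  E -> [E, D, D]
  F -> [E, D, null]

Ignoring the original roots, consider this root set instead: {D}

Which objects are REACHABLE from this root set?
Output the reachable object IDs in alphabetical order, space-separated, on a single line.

Roots: D
Mark D: refs=null, marked=D
Unmarked (collected): A B C E F

Answer: D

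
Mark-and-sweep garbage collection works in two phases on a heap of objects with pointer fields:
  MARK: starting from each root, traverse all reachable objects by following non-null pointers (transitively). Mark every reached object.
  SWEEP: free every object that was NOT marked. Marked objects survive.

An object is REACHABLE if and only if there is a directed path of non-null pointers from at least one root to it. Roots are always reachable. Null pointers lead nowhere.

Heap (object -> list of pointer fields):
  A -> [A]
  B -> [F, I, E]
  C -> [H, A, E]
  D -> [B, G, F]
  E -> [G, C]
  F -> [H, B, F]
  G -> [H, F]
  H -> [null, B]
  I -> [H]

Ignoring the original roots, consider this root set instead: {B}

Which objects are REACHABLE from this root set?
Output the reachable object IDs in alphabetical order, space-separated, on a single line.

Answer: A B C E F G H I

Derivation:
Roots: B
Mark B: refs=F I E, marked=B
Mark F: refs=H B F, marked=B F
Mark I: refs=H, marked=B F I
Mark E: refs=G C, marked=B E F I
Mark H: refs=null B, marked=B E F H I
Mark G: refs=H F, marked=B E F G H I
Mark C: refs=H A E, marked=B C E F G H I
Mark A: refs=A, marked=A B C E F G H I
Unmarked (collected): D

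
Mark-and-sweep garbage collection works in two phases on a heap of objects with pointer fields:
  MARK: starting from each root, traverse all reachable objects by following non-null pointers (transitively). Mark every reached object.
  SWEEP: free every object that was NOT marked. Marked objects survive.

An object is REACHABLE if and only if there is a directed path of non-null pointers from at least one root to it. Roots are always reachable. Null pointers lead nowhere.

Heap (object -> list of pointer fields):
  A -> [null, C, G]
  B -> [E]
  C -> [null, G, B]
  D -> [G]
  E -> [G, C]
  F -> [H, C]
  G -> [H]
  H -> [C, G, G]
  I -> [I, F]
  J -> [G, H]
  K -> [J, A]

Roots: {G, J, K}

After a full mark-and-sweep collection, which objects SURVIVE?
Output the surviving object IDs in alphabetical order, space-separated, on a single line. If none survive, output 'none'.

Roots: G J K
Mark G: refs=H, marked=G
Mark J: refs=G H, marked=G J
Mark K: refs=J A, marked=G J K
Mark H: refs=C G G, marked=G H J K
Mark A: refs=null C G, marked=A G H J K
Mark C: refs=null G B, marked=A C G H J K
Mark B: refs=E, marked=A B C G H J K
Mark E: refs=G C, marked=A B C E G H J K
Unmarked (collected): D F I

Answer: A B C E G H J K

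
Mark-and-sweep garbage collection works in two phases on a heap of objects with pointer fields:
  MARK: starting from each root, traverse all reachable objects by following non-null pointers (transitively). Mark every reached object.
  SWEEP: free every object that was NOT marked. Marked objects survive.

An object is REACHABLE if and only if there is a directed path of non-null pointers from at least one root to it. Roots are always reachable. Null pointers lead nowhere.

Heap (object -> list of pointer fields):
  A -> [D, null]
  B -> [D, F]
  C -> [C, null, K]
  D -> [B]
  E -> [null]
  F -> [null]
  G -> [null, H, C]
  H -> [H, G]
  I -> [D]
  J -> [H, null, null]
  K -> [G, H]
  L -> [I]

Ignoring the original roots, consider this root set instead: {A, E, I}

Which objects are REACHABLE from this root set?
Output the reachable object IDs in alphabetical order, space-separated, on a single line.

Answer: A B D E F I

Derivation:
Roots: A E I
Mark A: refs=D null, marked=A
Mark E: refs=null, marked=A E
Mark I: refs=D, marked=A E I
Mark D: refs=B, marked=A D E I
Mark B: refs=D F, marked=A B D E I
Mark F: refs=null, marked=A B D E F I
Unmarked (collected): C G H J K L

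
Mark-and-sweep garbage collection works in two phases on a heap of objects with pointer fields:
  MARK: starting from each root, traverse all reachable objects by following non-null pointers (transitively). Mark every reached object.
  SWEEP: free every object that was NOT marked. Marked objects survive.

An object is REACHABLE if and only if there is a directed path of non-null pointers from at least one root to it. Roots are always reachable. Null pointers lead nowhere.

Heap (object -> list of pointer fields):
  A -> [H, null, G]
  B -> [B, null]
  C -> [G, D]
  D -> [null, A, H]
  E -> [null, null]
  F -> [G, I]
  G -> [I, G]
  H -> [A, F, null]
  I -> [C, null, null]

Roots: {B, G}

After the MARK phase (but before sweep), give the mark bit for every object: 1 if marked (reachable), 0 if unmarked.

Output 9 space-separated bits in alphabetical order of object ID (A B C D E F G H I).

Answer: 1 1 1 1 0 1 1 1 1

Derivation:
Roots: B G
Mark B: refs=B null, marked=B
Mark G: refs=I G, marked=B G
Mark I: refs=C null null, marked=B G I
Mark C: refs=G D, marked=B C G I
Mark D: refs=null A H, marked=B C D G I
Mark A: refs=H null G, marked=A B C D G I
Mark H: refs=A F null, marked=A B C D G H I
Mark F: refs=G I, marked=A B C D F G H I
Unmarked (collected): E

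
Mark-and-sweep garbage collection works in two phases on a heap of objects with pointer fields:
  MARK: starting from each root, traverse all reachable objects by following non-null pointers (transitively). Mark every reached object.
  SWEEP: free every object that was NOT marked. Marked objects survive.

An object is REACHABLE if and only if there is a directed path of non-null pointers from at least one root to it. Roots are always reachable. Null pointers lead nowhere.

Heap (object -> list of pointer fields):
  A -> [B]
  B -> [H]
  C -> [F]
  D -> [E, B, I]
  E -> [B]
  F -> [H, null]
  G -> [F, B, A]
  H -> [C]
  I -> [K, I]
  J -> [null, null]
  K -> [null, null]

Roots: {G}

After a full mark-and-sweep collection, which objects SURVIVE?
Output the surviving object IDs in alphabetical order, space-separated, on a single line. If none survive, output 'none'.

Roots: G
Mark G: refs=F B A, marked=G
Mark F: refs=H null, marked=F G
Mark B: refs=H, marked=B F G
Mark A: refs=B, marked=A B F G
Mark H: refs=C, marked=A B F G H
Mark C: refs=F, marked=A B C F G H
Unmarked (collected): D E I J K

Answer: A B C F G H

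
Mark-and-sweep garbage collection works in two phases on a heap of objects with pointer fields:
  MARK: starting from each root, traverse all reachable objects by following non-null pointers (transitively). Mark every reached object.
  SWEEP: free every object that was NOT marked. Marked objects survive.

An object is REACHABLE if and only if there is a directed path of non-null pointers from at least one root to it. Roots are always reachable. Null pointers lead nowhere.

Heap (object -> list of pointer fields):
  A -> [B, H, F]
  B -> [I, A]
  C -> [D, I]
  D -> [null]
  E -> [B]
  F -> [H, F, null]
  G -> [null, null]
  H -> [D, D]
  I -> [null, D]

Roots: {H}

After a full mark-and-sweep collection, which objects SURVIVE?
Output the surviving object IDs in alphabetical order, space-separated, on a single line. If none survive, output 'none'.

Roots: H
Mark H: refs=D D, marked=H
Mark D: refs=null, marked=D H
Unmarked (collected): A B C E F G I

Answer: D H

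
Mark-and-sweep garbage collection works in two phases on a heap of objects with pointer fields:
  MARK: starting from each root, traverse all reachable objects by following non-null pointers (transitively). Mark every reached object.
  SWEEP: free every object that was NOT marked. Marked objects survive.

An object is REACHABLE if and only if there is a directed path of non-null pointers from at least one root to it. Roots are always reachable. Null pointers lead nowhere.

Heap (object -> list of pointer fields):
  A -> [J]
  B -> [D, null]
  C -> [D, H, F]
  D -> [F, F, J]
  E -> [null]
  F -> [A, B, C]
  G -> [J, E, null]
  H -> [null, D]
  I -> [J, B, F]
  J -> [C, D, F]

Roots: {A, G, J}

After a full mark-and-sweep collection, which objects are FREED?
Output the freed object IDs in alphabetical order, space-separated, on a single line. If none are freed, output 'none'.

Answer: I

Derivation:
Roots: A G J
Mark A: refs=J, marked=A
Mark G: refs=J E null, marked=A G
Mark J: refs=C D F, marked=A G J
Mark E: refs=null, marked=A E G J
Mark C: refs=D H F, marked=A C E G J
Mark D: refs=F F J, marked=A C D E G J
Mark F: refs=A B C, marked=A C D E F G J
Mark H: refs=null D, marked=A C D E F G H J
Mark B: refs=D null, marked=A B C D E F G H J
Unmarked (collected): I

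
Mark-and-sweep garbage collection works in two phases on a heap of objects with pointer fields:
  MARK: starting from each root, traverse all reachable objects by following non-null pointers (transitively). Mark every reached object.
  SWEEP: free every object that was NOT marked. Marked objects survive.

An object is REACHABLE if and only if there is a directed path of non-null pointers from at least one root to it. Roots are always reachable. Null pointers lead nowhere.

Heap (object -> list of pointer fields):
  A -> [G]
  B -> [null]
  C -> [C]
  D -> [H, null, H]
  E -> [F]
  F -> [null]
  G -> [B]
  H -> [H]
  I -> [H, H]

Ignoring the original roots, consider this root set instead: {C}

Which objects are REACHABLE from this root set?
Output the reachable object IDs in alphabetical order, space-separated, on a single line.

Roots: C
Mark C: refs=C, marked=C
Unmarked (collected): A B D E F G H I

Answer: C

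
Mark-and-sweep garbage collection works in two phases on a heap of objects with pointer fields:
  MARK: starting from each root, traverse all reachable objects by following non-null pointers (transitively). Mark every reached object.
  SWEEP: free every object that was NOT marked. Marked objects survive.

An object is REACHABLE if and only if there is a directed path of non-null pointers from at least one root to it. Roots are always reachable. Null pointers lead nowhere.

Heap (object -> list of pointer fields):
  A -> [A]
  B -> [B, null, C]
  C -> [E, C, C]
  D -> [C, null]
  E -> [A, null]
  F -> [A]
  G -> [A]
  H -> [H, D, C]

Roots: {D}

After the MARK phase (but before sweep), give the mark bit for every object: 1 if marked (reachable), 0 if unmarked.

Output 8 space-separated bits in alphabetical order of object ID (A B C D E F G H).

Answer: 1 0 1 1 1 0 0 0

Derivation:
Roots: D
Mark D: refs=C null, marked=D
Mark C: refs=E C C, marked=C D
Mark E: refs=A null, marked=C D E
Mark A: refs=A, marked=A C D E
Unmarked (collected): B F G H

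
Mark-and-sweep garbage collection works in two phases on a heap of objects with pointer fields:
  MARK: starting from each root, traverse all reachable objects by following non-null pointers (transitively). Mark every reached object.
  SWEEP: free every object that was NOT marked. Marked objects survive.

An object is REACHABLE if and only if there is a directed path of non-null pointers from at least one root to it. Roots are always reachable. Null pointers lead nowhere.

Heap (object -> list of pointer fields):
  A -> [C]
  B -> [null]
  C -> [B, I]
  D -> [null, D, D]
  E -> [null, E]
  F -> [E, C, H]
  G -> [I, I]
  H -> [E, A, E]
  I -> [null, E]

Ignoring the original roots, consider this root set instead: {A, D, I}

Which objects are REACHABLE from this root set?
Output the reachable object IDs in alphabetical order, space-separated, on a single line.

Answer: A B C D E I

Derivation:
Roots: A D I
Mark A: refs=C, marked=A
Mark D: refs=null D D, marked=A D
Mark I: refs=null E, marked=A D I
Mark C: refs=B I, marked=A C D I
Mark E: refs=null E, marked=A C D E I
Mark B: refs=null, marked=A B C D E I
Unmarked (collected): F G H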